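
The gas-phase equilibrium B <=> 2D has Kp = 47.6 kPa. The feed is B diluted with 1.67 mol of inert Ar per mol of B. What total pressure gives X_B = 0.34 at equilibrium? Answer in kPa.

P = 205 kPa

Let X = conversion of B (basis 1 mol B); extent of reaction ξ = X.
Species balance: n_B = 1 − X; n_D = 2X; n_I = 1.67 (inert).
Total moles n_T = 2.67 + X.
Kp = p_D^2 / (p_B) with p_i = (n_i/n_T)·P.
At X = 0.34: the mole-fraction product g(X) = Π y_i^ν_i = 0.2328. Since Kp = g(X)·P^{1}, P = (Kp/g)^(1/1) = (47.6/0.2328)^(1/1) = 205 kPa.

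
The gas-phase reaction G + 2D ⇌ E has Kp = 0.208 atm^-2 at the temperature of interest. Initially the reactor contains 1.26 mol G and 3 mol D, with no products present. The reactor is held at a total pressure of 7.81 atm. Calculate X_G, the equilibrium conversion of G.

Basis: 1.26 mol G initially; let X = conversion of G. Extent ξ = 1.26X.
Moles: n_G = 1.26 − 1.26X; n_D = 3 − 2.52X; n_E = 1.26X.
Summing: n_T = 4.26 − 2.52X.
y_i = n_i/n_T, p_i = y_i·P. Kp = p_E / (p_G p_D^2).
Equating to 0.208 atm^-2 and solving on 0 < X < 1: X = 0.740.

X = 0.740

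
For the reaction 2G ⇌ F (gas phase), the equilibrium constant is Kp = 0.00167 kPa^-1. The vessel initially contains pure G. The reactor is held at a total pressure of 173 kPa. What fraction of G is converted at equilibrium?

Take 1 mol G as basis and let X be its fractional conversion, so ξ = 0.5X.
Species balance: n_G = 1 − X; n_F = 0.5X.
n_T = Σnᵢ = 1 − 0.5X.
y_i = n_i/n_T, p_i = y_i·P. Kp = p_F / (p_G^2).
Substituting and setting equal to 0.00167 kPa^-1 gives a polynomial in X; the root in (0,1) is X = 0.319.

X = 0.319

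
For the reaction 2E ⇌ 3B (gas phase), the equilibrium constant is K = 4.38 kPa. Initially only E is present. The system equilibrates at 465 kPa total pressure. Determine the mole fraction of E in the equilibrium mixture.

Basis: 1 mol E initially; let X = conversion of E. Extent ξ = 0.5X.
Mole table: n_E = 1 − X; n_B = 1.5X.
n_T = Σnᵢ = 1 + 0.5X.
With p_i = (n_i/n_T)P, K = p_B^3 / (p_E^2).
This yields a degree-3 equation in X; solving on (0,1), X = 0.131.
Then n_E = 0.869, n_T = 1.07, so y_E = 0.816.

y_E = 0.816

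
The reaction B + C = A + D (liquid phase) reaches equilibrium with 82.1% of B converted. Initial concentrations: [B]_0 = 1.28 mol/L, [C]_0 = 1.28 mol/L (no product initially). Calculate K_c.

K_c = 21

Let X = conversion of B.
Concentrations: [B] = 1.28 − 1.28X; [C] = 1.28 − 1.28X; [A] = 1.28X; [D] = 1.28X.
At X = 0.821: [B] = 0.229, [C] = 0.229, [A] = 1.05, [D] = 1.05.
K_c = [A] [D] / ([B] [C]) = 21.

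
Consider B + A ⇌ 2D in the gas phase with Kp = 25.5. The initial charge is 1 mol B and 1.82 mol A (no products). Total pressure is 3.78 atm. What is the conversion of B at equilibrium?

Take 1 mol B as basis and let X be its fractional conversion, so ξ = X.
Mole table: n_B = 1 − X; n_A = 1.82 − X; n_D = 2X.
Total moles n_T = 2.82 (Δν = 0, constant).
y_i = n_i/n_T, p_i = y_i·P. Kp = p_D^2 / (p_B p_A).
Substituting and setting equal to 25.5 gives a polynomial in X; the root in (0,1) is X = 0.874.

X = 0.874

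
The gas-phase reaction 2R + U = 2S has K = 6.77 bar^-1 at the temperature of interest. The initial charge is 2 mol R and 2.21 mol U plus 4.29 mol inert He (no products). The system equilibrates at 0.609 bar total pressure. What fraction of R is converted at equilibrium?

X = 0.485

Let X = conversion of R (basis 2 mol R); extent of reaction ξ = X.
Moles: n_R = 2 − 2X; n_U = 2.21 − X; n_S = 2X; n_I = 4.29 (inert).
Total moles n_T = 8.5 − X.
y_i = n_i/n_T, p_i = y_i·P. K = p_S^2 / (p_R^2 p_U).
Equating to 6.77 bar^-1 and solving on 0 < X < 1: X = 0.485.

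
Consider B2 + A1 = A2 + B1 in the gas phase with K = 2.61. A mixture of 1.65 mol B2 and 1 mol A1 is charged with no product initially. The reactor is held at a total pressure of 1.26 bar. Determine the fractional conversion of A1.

Take 1 mol A1 as basis and let X be its fractional conversion, so ξ = X.
At extent ξ: n_B2 = 1.65 − X; n_A1 = 1 − X; n_A2 = X; n_B1 = X.
Total moles n_T = 2.65 (Δν = 0, constant).
Mole fractions y_i = n_i/n_T; K = p_A2 p_B1 / (p_B2 p_A1) with p_i = y_i·P.
Equating to 2.61 and solving on 0 < X < 1: X = 0.756.

X = 0.756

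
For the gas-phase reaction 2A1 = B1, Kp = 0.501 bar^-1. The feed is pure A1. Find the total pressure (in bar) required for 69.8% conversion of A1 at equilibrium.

P = 4.97 bar

Basis: 1 mol A1 initially; let X = conversion of A1. Extent ξ = 0.5X.
Species balance: n_A1 = 1 − X; n_B1 = 0.5X.
Summing: n_T = 1 − 0.5X.
Kp = p_B1 / (p_A1^2) with p_i = (n_i/n_T)·P.
At X = 0.698: the mole-fraction product g(X) = Π y_i^ν_i = 2.491. Since Kp = g(X)·P^{-1}, P = (g/Kp)^(1/1) = (2.491/0.501)^(1/1) = 4.97 bar.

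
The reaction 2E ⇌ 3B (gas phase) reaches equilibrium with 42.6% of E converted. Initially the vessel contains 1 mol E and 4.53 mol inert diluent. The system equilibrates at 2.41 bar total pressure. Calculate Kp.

Let X = conversion of E (basis 1 mol E); extent of reaction ξ = 0.5X.
Mole table: n_E = 1 − X; n_B = 1.5X; n_I = 4.53 (inert).
n_T = Σnᵢ = 5.53 + 0.5X.
At X = 0.426: n_E = 0.574, n_B = 0.639, n_T = 5.74.
p_i = (n_i/n_T)·P. Kp = p_B^3 / (p_E^2) = 0.332 bar.

Kp = 0.332 bar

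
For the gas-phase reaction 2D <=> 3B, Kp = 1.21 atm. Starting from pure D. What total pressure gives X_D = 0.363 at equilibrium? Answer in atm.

Take 1 mol D as basis and let X be its fractional conversion, so ξ = 0.5X.
Species balance: n_D = 1 − X; n_B = 1.5X.
Summing: n_T = 1 + 0.5X.
Kp = p_B^3 / (p_D^2) with p_i = (n_i/n_T)·P.
At X = 0.363: the mole-fraction product g(X) = Π y_i^ν_i = 0.3367. Since Kp = g(X)·P^{1}, P = (Kp/g)^(1/1) = (1.21/0.3367)^(1/1) = 3.59 atm.

P = 3.59 atm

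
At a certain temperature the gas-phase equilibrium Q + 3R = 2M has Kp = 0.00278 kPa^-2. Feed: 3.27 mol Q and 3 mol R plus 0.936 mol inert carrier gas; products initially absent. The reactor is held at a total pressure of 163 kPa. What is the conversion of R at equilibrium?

X = 0.755

Let X = conversion of R (basis 3 mol R); extent of reaction ξ = X.
At extent ξ: n_Q = 3.27 − X; n_R = 3 − 3X; n_M = 2X; n_I = 0.936 (inert).
Summing: n_T = 7.21 − 2X.
Mole fractions y_i = n_i/n_T; Kp = p_M^2 / (p_Q p_R^3) with p_i = y_i·P.
This yields a degree-4 equation in X; solving on (0,1), X = 0.755.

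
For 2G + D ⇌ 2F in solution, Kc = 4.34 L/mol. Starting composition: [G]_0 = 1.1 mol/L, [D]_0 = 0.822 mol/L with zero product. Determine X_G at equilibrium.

X = 0.594

Let X = conversion of G; extent ξ = 1.1X/2 mol/L.
Concentrations: [G] = 1.1 − 1.1X; [D] = 0.822 − 0.55X; [F] = 1.1X.
Kc = [F]^2 / ([G]^2 [D]).
Setting equal to 4.34 and solving for X on (0,1) gives X = 0.594.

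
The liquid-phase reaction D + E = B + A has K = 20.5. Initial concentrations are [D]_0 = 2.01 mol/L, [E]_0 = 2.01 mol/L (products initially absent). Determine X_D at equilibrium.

X = 0.819

Let X = conversion of D; extent ξ = 2.01·X mol/L.
Concentrations: [D] = 2.01 − 2.01X; [E] = 2.01 − 2.01X; [B] = 2.01X; [A] = 2.01X.
K = [B] [A] / ([D] [E]).
Solving K = 20.5 for X ∈ (0,1): X = 0.819.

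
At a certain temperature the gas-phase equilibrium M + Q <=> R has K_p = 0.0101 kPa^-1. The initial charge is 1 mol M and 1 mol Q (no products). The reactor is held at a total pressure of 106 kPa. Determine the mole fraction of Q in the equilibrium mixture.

Let X = conversion of M (basis 1 mol M); extent of reaction ξ = X.
Species balance: n_M = 1 − X; n_Q = 1 − X; n_R = X.
n_T = Σnᵢ = 2 − X.
y_i = n_i/n_T, p_i = y_i·P. K_p = p_R / (p_M p_Q).
Setting this equal to 0.0101 kPa^-1 and taking the physical root (0 < X < 1) gives X = 0.305.
Then n_Q = 0.695, n_T = 1.69, so y_Q = 0.410.

y_Q = 0.410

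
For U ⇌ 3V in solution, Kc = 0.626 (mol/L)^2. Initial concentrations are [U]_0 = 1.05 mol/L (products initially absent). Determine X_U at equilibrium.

X = 0.251

Let X = conversion of U; extent ξ = 1.05·X mol/L.
Concentrations: [U] = 1.05 − 1.05X; [V] = 3.15X.
Kc = [V]^3 / ([U]).
Setting equal to 0.626 and solving for X on (0,1) gives X = 0.251.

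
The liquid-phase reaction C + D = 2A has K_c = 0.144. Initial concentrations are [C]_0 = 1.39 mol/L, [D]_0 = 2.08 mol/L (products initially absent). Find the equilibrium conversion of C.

Let X = conversion of C; extent ξ = 1.39·X mol/L.
Concentrations: [C] = 1.39 − 1.39X; [D] = 2.08 − 1.39X; [A] = 2.78X.
K_c = [A]^2 / ([C] [D]).
Setting equal to 0.144 and solving for X on (0,1) gives X = 0.194.

X = 0.194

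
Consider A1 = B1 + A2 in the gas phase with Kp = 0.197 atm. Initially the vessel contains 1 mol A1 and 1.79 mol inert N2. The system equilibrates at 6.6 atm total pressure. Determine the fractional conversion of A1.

X = 0.260

Let X = conversion of A1 (basis 1 mol A1); extent of reaction ξ = X.
Mole table: n_A1 = 1 − X; n_B1 = X; n_A2 = X; n_I = 1.79 (inert).
Total moles n_T = 2.79 + X.
y_i = n_i/n_T, p_i = y_i·P. Kp = p_B1 p_A2 / (p_A1).
Equating to 0.197 atm and solving on 0 < X < 1: X = 0.260.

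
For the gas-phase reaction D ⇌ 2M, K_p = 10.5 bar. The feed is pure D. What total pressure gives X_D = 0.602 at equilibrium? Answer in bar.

Let X = conversion of D (basis 1 mol D); extent of reaction ξ = X.
Mole table: n_D = 1 − X; n_M = 2X.
Summing: n_T = 1 + X.
K_p = p_M^2 / (p_D) with p_i = (n_i/n_T)·P.
At X = 0.602: the mole-fraction product g(X) = Π y_i^ν_i = 2.274. Since K_p = g(X)·P^{1}, P = (K_p/g)^(1/1) = (10.5/2.274)^(1/1) = 4.62 bar.

P = 4.62 bar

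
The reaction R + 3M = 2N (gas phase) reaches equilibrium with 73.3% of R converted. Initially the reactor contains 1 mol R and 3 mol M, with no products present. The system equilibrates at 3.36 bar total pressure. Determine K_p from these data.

K_p = 8.91 bar^-2

Basis: 1 mol R initially; let X = conversion of R. Extent ξ = X.
At extent ξ: n_R = 1 − X; n_M = 3 − 3X; n_N = 2X.
Total moles n_T = 4 − 2X.
At X = 0.733: n_R = 0.267, n_M = 0.801, n_N = 1.47, n_T = 2.53.
p_i = (n_i/n_T)·P. K_p = p_N^2 / (p_R p_M^3) = 8.91 bar^-2.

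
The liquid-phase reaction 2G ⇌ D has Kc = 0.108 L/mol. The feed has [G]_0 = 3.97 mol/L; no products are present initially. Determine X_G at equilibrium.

Let X = conversion of G; extent ξ = 3.97X/2 mol/L.
Concentrations: [G] = 3.97 − 3.97X; [D] = 1.99X.
Kc = [D] / ([G]^2).
Equating to 0.108 L/mol: the physical root is X = 0.356.

X = 0.356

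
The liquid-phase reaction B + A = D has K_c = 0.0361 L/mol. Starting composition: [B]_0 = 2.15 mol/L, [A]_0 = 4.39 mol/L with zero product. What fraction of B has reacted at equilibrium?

X = 0.129

Let X = conversion of B; extent ξ = 2.15·X mol/L.
Concentrations: [B] = 2.15 − 2.15X; [A] = 4.39 − 2.15X; [D] = 2.15X.
K_c = [D] / ([B] [A]).
Solving K_c = 0.0361 for X ∈ (0,1): X = 0.129.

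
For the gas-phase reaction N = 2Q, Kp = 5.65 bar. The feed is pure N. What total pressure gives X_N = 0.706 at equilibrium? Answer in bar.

Let X = conversion of N (basis 1 mol N); extent of reaction ξ = X.
Species balance: n_N = 1 − X; n_Q = 2X.
n_T = Σnᵢ = 1 + X.
Kp = p_Q^2 / (p_N) with p_i = (n_i/n_T)·P.
At X = 0.706: the mole-fraction product g(X) = Π y_i^ν_i = 3.975. Since Kp = g(X)·P^{1}, P = (Kp/g)^(1/1) = (5.65/3.975)^(1/1) = 1.42 bar.

P = 1.42 bar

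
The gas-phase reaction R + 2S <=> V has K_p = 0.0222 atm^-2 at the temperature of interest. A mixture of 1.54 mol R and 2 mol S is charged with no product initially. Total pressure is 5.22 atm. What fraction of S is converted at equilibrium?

Basis: 2 mol S initially; let X = conversion of S. Extent ξ = X.
Mole table: n_R = 1.54 − X; n_S = 2 − 2X; n_V = X.
Summing: n_T = 3.54 − 2X.
Mole fractions y_i = n_i/n_T; K_p = p_V / (p_R p_S^2) with p_i = y_i·P.
Substituting and setting equal to 0.0222 atm^-2 gives a polynomial in X; the root in (0,1) is X = 0.207.

X = 0.207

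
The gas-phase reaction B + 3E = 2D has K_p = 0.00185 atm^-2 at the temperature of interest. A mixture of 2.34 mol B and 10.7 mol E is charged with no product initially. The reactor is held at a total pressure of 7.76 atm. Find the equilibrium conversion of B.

Basis: 2.34 mol B initially; let X = conversion of B. Extent ξ = 2.34X.
At extent ξ: n_B = 2.34 − 2.34X; n_E = 10.7 − 7.02X; n_D = 4.68X.
n_T = Σnᵢ = 13 − 4.68X.
y_i = n_i/n_T, p_i = y_i·P. K_p = p_D^2 / (p_B p_E^3).
Equating to 0.00185 atm^-2 and solving on 0 < X < 1: X = 0.222.

X = 0.222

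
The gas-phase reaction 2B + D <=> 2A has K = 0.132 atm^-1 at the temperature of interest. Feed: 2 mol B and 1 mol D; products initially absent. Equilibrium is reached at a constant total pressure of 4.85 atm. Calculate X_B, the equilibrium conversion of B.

Let X = conversion of B (basis 2 mol B); extent of reaction ξ = X.
Mole table: n_B = 2 − 2X; n_D = 1 − X; n_A = 2X.
Total moles n_T = 3 − X.
With p_i = (n_i/n_T)P, K = p_A^2 / (p_B^2 p_D).
Setting this equal to 0.132 atm^-1 and taking the physical root (0 < X < 1) gives X = 0.290.

X = 0.290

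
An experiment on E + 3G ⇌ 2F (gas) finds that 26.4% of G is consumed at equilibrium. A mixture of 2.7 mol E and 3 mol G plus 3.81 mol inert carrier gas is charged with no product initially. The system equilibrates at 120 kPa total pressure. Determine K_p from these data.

K_p = 5.96e-05 kPa^-2

Basis: 3 mol G initially; let X = conversion of G. Extent ξ = X.
Moles: n_E = 2.7 − X; n_G = 3 − 3X; n_F = 2X; n_I = 3.81 (inert).
Total moles n_T = 9.51 − 2X.
At X = 0.264: n_E = 2.44, n_G = 2.21, n_F = 0.528, n_T = 8.98.
p_i = (n_i/n_T)·P. K_p = p_F^2 / (p_E p_G^3) = 5.96e-05 kPa^-2.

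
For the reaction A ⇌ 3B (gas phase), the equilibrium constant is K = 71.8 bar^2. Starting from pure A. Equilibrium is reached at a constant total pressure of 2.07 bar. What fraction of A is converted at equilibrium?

Take 1 mol A as basis and let X be its fractional conversion, so ξ = X.
Species balance: n_A = 1 − X; n_B = 3X.
Total moles n_T = 1 + 2X.
With p_i = (n_i/n_T)P, K = p_B^3 / (p_A).
This yields a degree-3 equation in X; solving on (0,1), X = 0.861.

X = 0.861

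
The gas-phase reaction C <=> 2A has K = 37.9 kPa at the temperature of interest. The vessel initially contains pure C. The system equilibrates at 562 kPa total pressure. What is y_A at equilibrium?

y_A = 0.228

Let X = conversion of C (basis 1 mol C); extent of reaction ξ = X.
Species balance: n_C = 1 − X; n_A = 2X.
Summing: n_T = 1 + X.
Mole fractions y_i = n_i/n_T; K = p_A^2 / (p_C) with p_i = y_i·P.
Setting this equal to 37.9 kPa and taking the physical root (0 < X < 1) gives X = 0.129.
Then n_A = 0.258, n_T = 1.13, so y_A = 0.228.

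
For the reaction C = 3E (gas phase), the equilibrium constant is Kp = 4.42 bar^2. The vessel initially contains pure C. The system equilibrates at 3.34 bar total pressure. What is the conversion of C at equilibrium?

X = 0.297

Basis: 1 mol C initially; let X = conversion of C. Extent ξ = X.
Mole table: n_C = 1 − X; n_E = 3X.
Total moles n_T = 1 + 2X.
y_i = n_i/n_T, p_i = y_i·P. Kp = p_E^3 / (p_C).
Substituting and setting equal to 4.42 bar^2 gives a polynomial in X; the root in (0,1) is X = 0.297.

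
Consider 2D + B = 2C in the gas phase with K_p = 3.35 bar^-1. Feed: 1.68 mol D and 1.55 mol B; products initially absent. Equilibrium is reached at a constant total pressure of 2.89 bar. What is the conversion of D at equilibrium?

Let X = conversion of D (basis 1.68 mol D); extent of reaction ξ = 0.84X.
Species balance: n_D = 1.68 − 1.68X; n_B = 1.55 − 0.84X; n_C = 1.68X.
Total moles n_T = 3.23 − 0.84X.
With p_i = (n_i/n_T)P, K_p = p_C^2 / (p_D^2 p_B).
This yields a degree-3 equation in X; solving on (0,1), X = 0.655.

X = 0.655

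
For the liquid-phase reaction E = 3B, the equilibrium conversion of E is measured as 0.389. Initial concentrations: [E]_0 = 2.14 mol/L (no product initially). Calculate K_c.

Let X = conversion of E.
Concentrations: [E] = 2.14 − 2.14X; [B] = 6.42X.
At X = 0.389: [E] = 1.31, [B] = 2.5.
K_c = [B]^3 / ([E]) = 11.9 (mol/L)^2.

K_c = 11.9 (mol/L)^2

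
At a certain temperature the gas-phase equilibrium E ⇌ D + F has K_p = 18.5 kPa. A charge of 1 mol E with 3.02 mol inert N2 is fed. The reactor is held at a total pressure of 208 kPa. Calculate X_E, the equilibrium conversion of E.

X = 0.463

Take 1 mol E as basis and let X be its fractional conversion, so ξ = X.
At extent ξ: n_E = 1 − X; n_D = X; n_F = X; n_I = 3.02 (inert).
Summing: n_T = 4.02 + X.
With p_i = (n_i/n_T)P, K_p = p_D p_F / (p_E).
Substituting and setting equal to 18.5 kPa gives a polynomial in X; the root in (0,1) is X = 0.463.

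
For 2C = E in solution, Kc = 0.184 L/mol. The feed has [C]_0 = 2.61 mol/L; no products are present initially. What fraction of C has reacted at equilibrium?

X = 0.375

Let X = conversion of C; extent ξ = 2.61X/2 mol/L.
Concentrations: [C] = 2.61 − 2.61X; [E] = 1.3X.
Kc = [E] / ([C]^2).
This equals 0.184 at X = 0.375 (the root in 0 < X < 1).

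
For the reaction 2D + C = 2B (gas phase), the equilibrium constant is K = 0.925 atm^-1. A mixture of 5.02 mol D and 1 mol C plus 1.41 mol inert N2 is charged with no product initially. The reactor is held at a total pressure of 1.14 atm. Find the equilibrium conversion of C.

Basis: 1 mol C initially; let X = conversion of C. Extent ξ = X.
At extent ξ: n_D = 5.02 − 2X; n_C = 1 − X; n_B = 2X; n_I = 1.41 (inert).
Total moles n_T = 7.43 − X.
Mole fractions y_i = n_i/n_T; K = p_B^2 / (p_D^2 p_C) with p_i = y_i·P.
This yields a degree-3 equation in X; solving on (0,1), X = 0.530.

X = 0.530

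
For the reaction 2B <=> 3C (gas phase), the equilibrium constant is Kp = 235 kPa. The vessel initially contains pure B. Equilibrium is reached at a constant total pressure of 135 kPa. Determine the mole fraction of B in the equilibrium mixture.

y_B = 0.375

Take 1 mol B as basis and let X be its fractional conversion, so ξ = 0.5X.
Moles: n_B = 1 − X; n_C = 1.5X.
Total moles n_T = 1 + 0.5X.
With p_i = (n_i/n_T)P, Kp = p_C^3 / (p_B^2).
This yields a degree-3 equation in X; solving on (0,1), X = 0.527.
Then n_B = 0.473, n_T = 1.26, so y_B = 0.375.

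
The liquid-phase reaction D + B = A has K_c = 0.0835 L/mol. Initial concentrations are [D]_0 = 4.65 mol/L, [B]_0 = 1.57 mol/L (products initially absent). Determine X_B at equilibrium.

X = 0.261

Let X = conversion of B; extent ξ = 1.57·X mol/L.
Concentrations: [D] = 4.65 − 1.57X; [B] = 1.57 − 1.57X; [A] = 1.57X.
K_c = [A] / ([D] [B]).
Setting equal to 0.0835 and solving for X on (0,1) gives X = 0.261.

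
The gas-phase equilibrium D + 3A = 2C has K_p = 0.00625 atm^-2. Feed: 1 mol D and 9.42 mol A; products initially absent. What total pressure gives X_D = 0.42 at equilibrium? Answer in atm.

P = 5.73 atm

Let X = conversion of D (basis 1 mol D); extent of reaction ξ = X.
Mole table: n_D = 1 − X; n_A = 9.42 − 3X; n_C = 2X.
Summing: n_T = 10.4 − 2X.
K_p = p_C^2 / (p_D p_A^3) with p_i = (n_i/n_T)·P.
At X = 0.42: the mole-fraction product g(X) = Π y_i^ν_i = 0.2055. Since K_p = g(X)·P^{-2}, P = (g/K_p)^(1/2) = (0.2055/0.00625)^(1/2) = 5.73 atm.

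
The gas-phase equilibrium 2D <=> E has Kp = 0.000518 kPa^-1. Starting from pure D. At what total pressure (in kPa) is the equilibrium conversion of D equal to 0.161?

Basis: 1 mol D initially; let X = conversion of D. Extent ξ = 0.5X.
Species balance: n_D = 1 − X; n_E = 0.5X.
n_T = Σnᵢ = 1 − 0.5X.
Kp = p_E / (p_D^2) with p_i = (n_i/n_T)·P.
At X = 0.161: the mole-fraction product g(X) = Π y_i^ν_i = 0.1052. Since Kp = g(X)·P^{-1}, P = (g/Kp)^(1/1) = (0.1052/0.000518)^(1/1) = 203 kPa.

P = 203 kPa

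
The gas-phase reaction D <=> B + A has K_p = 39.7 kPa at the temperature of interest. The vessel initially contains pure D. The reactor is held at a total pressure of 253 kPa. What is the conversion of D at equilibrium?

Basis: 1 mol D initially; let X = conversion of D. Extent ξ = X.
At extent ξ: n_D = 1 − X; n_B = X; n_A = X.
Summing: n_T = 1 + X.
y_i = n_i/n_T, p_i = y_i·P. K_p = p_B p_A / (p_D).
This yields a degree-2 equation in X; solving on (0,1), X = 0.368.

X = 0.368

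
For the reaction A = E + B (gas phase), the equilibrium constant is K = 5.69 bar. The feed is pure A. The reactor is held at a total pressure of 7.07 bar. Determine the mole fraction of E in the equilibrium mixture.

y_E = 0.400

Basis: 1 mol A initially; let X = conversion of A. Extent ξ = X.
Mole table: n_A = 1 − X; n_E = X; n_B = X.
Total moles n_T = 1 + X.
y_i = n_i/n_T, p_i = y_i·P. K = p_E p_B / (p_A).
Equating to 5.69 bar and solving on 0 < X < 1: X = 0.668.
Then n_E = 0.668, n_T = 1.67, so y_E = 0.400.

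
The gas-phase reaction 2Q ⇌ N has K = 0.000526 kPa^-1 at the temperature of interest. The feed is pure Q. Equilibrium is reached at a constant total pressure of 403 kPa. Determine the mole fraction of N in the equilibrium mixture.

Let X = conversion of Q (basis 1 mol Q); extent of reaction ξ = 0.5X.
Species balance: n_Q = 1 − X; n_N = 0.5X.
Summing: n_T = 1 − 0.5X.
Mole fractions y_i = n_i/n_T; K = p_N / (p_Q^2) with p_i = y_i·P.
This yields a degree-2 equation in X; solving on (0,1), X = 0.264.
Then n_N = 0.132, n_T = 0.868, so y_N = 0.152.

y_N = 0.152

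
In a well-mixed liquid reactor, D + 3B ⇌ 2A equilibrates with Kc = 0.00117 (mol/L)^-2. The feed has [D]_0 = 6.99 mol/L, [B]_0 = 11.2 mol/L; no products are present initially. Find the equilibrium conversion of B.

Let X = conversion of B; extent ξ = 11.2X/3 mol/L.
Concentrations: [D] = 6.99 − 3.73X; [B] = 11.2 − 11.2X; [A] = 7.47X.
Kc = [A]^2 / ([D] [B]^3).
Solving Kc = 0.00117 for X ∈ (0,1): X = 0.265.

X = 0.265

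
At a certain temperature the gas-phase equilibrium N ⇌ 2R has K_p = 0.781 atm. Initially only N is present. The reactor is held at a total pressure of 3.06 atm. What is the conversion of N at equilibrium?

Basis: 1 mol N initially; let X = conversion of N. Extent ξ = X.
Moles: n_N = 1 − X; n_R = 2X.
n_T = Σnᵢ = 1 + X.
Mole fractions y_i = n_i/n_T; K_p = p_R^2 / (p_N) with p_i = y_i·P.
Substituting and setting equal to 0.781 atm gives a polynomial in X; the root in (0,1) is X = 0.245.

X = 0.245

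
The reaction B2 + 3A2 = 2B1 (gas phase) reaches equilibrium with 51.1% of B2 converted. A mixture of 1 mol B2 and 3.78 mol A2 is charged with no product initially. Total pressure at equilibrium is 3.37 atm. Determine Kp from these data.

Kp = 0.234 atm^-2

Take 1 mol B2 as basis and let X be its fractional conversion, so ξ = X.
Species balance: n_B2 = 1 − X; n_A2 = 3.78 − 3X; n_B1 = 2X.
n_T = Σnᵢ = 4.78 − 2X.
At X = 0.511: n_B2 = 0.489, n_A2 = 2.25, n_B1 = 1.02, n_T = 3.76.
p_i = (n_i/n_T)·P. Kp = p_B1^2 / (p_B2 p_A2^3) = 0.234 atm^-2.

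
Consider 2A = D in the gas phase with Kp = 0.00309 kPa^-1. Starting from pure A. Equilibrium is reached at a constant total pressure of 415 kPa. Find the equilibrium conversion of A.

Take 1 mol A as basis and let X be its fractional conversion, so ξ = 0.5X.
Mole table: n_A = 1 − X; n_D = 0.5X.
n_T = Σnᵢ = 1 − 0.5X.
Mole fractions y_i = n_i/n_T; Kp = p_D / (p_A^2) with p_i = y_i·P.
Setting this equal to 0.00309 kPa^-1 and taking the physical root (0 < X < 1) gives X = 0.596.

X = 0.596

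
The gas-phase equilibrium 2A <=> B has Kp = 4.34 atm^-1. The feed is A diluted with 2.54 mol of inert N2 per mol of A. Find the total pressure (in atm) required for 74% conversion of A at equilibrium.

P = 4 atm

Basis: 1 mol A initially; let X = conversion of A. Extent ξ = 0.5X.
Mole table: n_A = 1 − X; n_B = 0.5X; n_I = 2.54 (inert).
Summing: n_T = 3.54 − 0.5X.
Kp = p_B / (p_A^2) with p_i = (n_i/n_T)·P.
At X = 0.74: the mole-fraction product g(X) = Π y_i^ν_i = 17.35. Since Kp = g(X)·P^{-1}, P = (g/Kp)^(1/1) = (17.35/4.34)^(1/1) = 4 atm.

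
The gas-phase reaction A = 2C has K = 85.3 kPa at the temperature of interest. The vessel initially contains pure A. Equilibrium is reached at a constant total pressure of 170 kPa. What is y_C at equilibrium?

Basis: 1 mol A initially; let X = conversion of A. Extent ξ = X.
At extent ξ: n_A = 1 − X; n_C = 2X.
Total moles n_T = 1 + X.
y_i = n_i/n_T, p_i = y_i·P. K = p_C^2 / (p_A).
Setting this equal to 85.3 kPa and taking the physical root (0 < X < 1) gives X = 0.334.
Then n_C = 0.668, n_T = 1.33, so y_C = 0.501.

y_C = 0.501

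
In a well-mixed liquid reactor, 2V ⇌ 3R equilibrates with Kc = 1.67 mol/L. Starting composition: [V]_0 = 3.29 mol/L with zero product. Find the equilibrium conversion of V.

X = 0.385

Let X = conversion of V; extent ξ = 3.29X/2 mol/L.
Concentrations: [V] = 3.29 − 3.29X; [R] = 4.94X.
Kc = [R]^3 / ([V]^2).
Solving Kc = 1.67 for X ∈ (0,1): X = 0.385.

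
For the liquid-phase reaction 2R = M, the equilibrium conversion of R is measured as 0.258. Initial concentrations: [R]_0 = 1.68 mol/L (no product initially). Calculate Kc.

Kc = 0.139 L/mol

Let X = conversion of R.
Concentrations: [R] = 1.68 − 1.68X; [M] = 0.84X.
At X = 0.258: [R] = 1.25, [M] = 0.217.
Kc = [M] / ([R]^2) = 0.139 L/mol.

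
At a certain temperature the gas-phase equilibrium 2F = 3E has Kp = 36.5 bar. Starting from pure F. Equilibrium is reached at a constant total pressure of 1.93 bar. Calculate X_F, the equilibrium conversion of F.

Basis: 1 mol F initially; let X = conversion of F. Extent ξ = 0.5X.
Mole table: n_F = 1 − X; n_E = 1.5X.
n_T = Σnᵢ = 1 + 0.5X.
y_i = n_i/n_T, p_i = y_i·P. Kp = p_E^3 / (p_F^2).
Equating to 36.5 bar and solving on 0 < X < 1: X = 0.761.

X = 0.761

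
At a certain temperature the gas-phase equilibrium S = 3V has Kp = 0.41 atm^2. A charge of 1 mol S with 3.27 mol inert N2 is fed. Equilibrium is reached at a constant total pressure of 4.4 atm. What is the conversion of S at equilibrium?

Basis: 1 mol S initially; let X = conversion of S. Extent ξ = X.
Mole table: n_S = 1 − X; n_V = 3X; n_I = 3.27 (inert).
n_T = Σnᵢ = 4.27 + 2X.
Mole fractions y_i = n_i/n_T; Kp = p_V^3 / (p_S) with p_i = y_i·P.
This yields a degree-3 equation in X; solving on (0,1), X = 0.238.

X = 0.238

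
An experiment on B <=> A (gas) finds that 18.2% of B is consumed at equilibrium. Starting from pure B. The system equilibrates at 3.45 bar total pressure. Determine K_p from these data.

Take 1 mol B as basis and let X be its fractional conversion, so ξ = X.
Species balance: n_B = 1 − X; n_A = X.
Since Δν = 0, n_T = 1 throughout.
At X = 0.182: n_B = 0.818, n_A = 0.182, n_T = 1.
p_i = (n_i/n_T)·P. K_p = p_A / (p_B) = 0.222.

K_p = 0.222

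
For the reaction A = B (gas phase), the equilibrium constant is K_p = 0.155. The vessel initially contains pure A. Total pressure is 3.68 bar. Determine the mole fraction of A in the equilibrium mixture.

Basis: 1 mol A initially; let X = conversion of A. Extent ξ = X.
Moles: n_A = 1 − X; n_B = X.
Since Δν = 0, n_T = 1 throughout.
With p_i = (n_i/n_T)P, K_p = p_B / (p_A).
Equating to 0.155 and solving on 0 < X < 1: X = 0.134.
Then n_A = 0.866, n_T = 1, so y_A = 0.866.

y_A = 0.866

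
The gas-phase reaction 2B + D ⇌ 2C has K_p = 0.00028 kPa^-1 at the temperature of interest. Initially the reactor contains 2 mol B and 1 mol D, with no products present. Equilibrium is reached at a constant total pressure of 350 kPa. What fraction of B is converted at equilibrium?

X = 0.146

Basis: 2 mol B initially; let X = conversion of B. Extent ξ = X.
Mole table: n_B = 2 − 2X; n_D = 1 − X; n_C = 2X.
n_T = Σnᵢ = 3 − X.
y_i = n_i/n_T, p_i = y_i·P. K_p = p_C^2 / (p_B^2 p_D).
Setting this equal to 0.00028 kPa^-1 and taking the physical root (0 < X < 1) gives X = 0.146.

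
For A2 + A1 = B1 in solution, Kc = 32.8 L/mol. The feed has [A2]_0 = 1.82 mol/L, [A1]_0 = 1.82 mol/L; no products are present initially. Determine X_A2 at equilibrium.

Let X = conversion of A2; extent ξ = 1.82·X mol/L.
Concentrations: [A2] = 1.82 − 1.82X; [A1] = 1.82 − 1.82X; [B1] = 1.82X.
Kc = [B1] / ([A2] [A1]).
This equals 32.8 at X = 0.879 (the root in 0 < X < 1).

X = 0.879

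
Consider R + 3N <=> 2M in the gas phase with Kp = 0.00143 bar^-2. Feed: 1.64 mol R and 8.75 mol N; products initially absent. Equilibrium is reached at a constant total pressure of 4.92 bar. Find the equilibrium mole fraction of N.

y_N = 0.809

Basis: 1.64 mol R initially; let X = conversion of R. Extent ξ = 1.64X.
Mole table: n_R = 1.64 − 1.64X; n_N = 8.75 − 4.92X; n_M = 3.28X.
Total moles n_T = 10.4 − 3.28X.
y_i = n_i/n_T, p_i = y_i·P. Kp = p_M^2 / (p_R p_N^3).
Setting this equal to 0.00143 bar^-2 and taking the physical root (0 < X < 1) gives X = 0.153.
Then n_N = 8, n_T = 9.89, so y_N = 0.809.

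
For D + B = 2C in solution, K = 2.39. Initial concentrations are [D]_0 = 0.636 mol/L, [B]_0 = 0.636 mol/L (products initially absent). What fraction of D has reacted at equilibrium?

Let X = conversion of D; extent ξ = 0.636·X mol/L.
Concentrations: [D] = 0.636 − 0.636X; [B] = 0.636 − 0.636X; [C] = 1.27X.
K = [C]^2 / ([D] [B]).
Equating to 2.39: the physical root is X = 0.436.

X = 0.436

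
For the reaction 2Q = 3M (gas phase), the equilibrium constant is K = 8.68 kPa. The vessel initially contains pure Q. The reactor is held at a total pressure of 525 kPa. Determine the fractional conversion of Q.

X = 0.156

Let X = conversion of Q (basis 1 mol Q); extent of reaction ξ = 0.5X.
At extent ξ: n_Q = 1 − X; n_M = 1.5X.
n_T = Σnᵢ = 1 + 0.5X.
Mole fractions y_i = n_i/n_T; K = p_M^3 / (p_Q^2) with p_i = y_i·P.
This yields a degree-3 equation in X; solving on (0,1), X = 0.156.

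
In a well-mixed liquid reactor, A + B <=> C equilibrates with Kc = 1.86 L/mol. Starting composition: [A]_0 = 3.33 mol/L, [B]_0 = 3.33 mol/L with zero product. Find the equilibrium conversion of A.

Let X = conversion of A; extent ξ = 3.33·X mol/L.
Concentrations: [A] = 3.33 − 3.33X; [B] = 3.33 − 3.33X; [C] = 3.33X.
Kc = [C] / ([A] [B]).
Setting equal to 1.86 and solving for X on (0,1) gives X = 0.671.

X = 0.671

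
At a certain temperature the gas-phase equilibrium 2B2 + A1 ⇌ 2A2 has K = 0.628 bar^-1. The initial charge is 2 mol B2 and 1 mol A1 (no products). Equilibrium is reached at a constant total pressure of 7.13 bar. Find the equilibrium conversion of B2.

X = 0.488

Take 2 mol B2 as basis and let X be its fractional conversion, so ξ = X.
At extent ξ: n_B2 = 2 − 2X; n_A1 = 1 − X; n_A2 = 2X.
n_T = Σnᵢ = 3 − X.
Mole fractions y_i = n_i/n_T; K = p_A2^2 / (p_B2^2 p_A1) with p_i = y_i·P.
Setting this equal to 0.628 bar^-1 and taking the physical root (0 < X < 1) gives X = 0.488.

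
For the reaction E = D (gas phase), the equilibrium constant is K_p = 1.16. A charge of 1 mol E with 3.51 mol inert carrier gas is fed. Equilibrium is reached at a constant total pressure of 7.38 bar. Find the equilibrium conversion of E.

X = 0.537

Let X = conversion of E (basis 1 mol E); extent of reaction ξ = X.
At extent ξ: n_E = 1 − X; n_D = X; n_I = 3.51 (inert).
Since Δν = 0, n_T = 4.51 throughout.
Mole fractions y_i = n_i/n_T; K_p = p_D / (p_E) with p_i = y_i·P.
Equating to 1.16 and solving on 0 < X < 1: X = 0.537.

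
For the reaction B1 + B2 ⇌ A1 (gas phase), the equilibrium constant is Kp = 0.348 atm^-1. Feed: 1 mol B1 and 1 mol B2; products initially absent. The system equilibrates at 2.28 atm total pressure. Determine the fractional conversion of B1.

Take 1 mol B1 as basis and let X be its fractional conversion, so ξ = X.
Moles: n_B1 = 1 − X; n_B2 = 1 − X; n_A1 = X.
Total moles n_T = 2 − X.
Mole fractions y_i = n_i/n_T; Kp = p_A1 / (p_B1 p_B2) with p_i = y_i·P.
This yields a degree-2 equation in X; solving on (0,1), X = 0.253.

X = 0.253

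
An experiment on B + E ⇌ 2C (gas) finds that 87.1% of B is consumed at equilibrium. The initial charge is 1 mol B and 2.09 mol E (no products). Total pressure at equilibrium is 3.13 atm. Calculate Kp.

Let X = conversion of B (basis 1 mol B); extent of reaction ξ = X.
At extent ξ: n_B = 1 − X; n_E = 2.09 − X; n_C = 2X.
Total moles n_T = 3.09 (Δν = 0, constant).
At X = 0.871: n_B = 0.129, n_E = 1.22, n_C = 1.74, n_T = 3.09.
p_i = (n_i/n_T)·P. Kp = p_C^2 / (p_B p_E) = 19.3.

Kp = 19.3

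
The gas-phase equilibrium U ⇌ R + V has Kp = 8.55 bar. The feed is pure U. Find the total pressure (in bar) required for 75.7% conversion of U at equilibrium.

Take 1 mol U as basis and let X be its fractional conversion, so ξ = X.
At extent ξ: n_U = 1 − X; n_R = X; n_V = X.
n_T = Σnᵢ = 1 + X.
Kp = p_R p_V / (p_U) with p_i = (n_i/n_T)·P.
At X = 0.757: the mole-fraction product g(X) = Π y_i^ν_i = 1.342. Since Kp = g(X)·P^{1}, P = (Kp/g)^(1/1) = (8.55/1.342)^(1/1) = 6.37 bar.

P = 6.37 bar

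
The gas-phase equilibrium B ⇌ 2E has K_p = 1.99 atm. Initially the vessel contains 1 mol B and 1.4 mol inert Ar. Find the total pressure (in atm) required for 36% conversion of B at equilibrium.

P = 6.78 atm

Basis: 1 mol B initially; let X = conversion of B. Extent ξ = X.
Moles: n_B = 1 − X; n_E = 2X; n_I = 1.4 (inert).
Total moles n_T = 2.4 + X.
K_p = p_E^2 / (p_B) with p_i = (n_i/n_T)·P.
At X = 0.36: the mole-fraction product g(X) = Π y_i^ν_i = 0.2935. Since K_p = g(X)·P^{1}, P = (K_p/g)^(1/1) = (1.99/0.2935)^(1/1) = 6.78 atm.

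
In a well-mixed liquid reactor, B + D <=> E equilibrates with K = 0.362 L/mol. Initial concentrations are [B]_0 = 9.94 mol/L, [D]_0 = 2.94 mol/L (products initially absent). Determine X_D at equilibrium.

Let X = conversion of D; extent ξ = 2.94·X mol/L.
Concentrations: [B] = 9.94 − 2.94X; [D] = 2.94 − 2.94X; [E] = 2.94X.
K = [E] / ([B] [D]).
Setting equal to 0.362 and solving for X on (0,1) gives X = 0.738.

X = 0.738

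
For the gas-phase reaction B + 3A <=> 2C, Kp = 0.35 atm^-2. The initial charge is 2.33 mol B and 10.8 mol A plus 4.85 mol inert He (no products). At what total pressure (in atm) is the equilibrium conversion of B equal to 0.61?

P = 4.57 atm

Basis: 2.33 mol B initially; let X = conversion of B. Extent ξ = 2.33X.
At extent ξ: n_B = 2.33 − 2.33X; n_A = 10.8 − 6.99X; n_C = 4.66X; n_I = 4.85 (inert).
Total moles n_T = 18 − 4.66X.
Kp = p_C^2 / (p_B p_A^3) with p_i = (n_i/n_T)·P.
At X = 0.61: the mole-fraction product g(X) = Π y_i^ν_i = 7.297. Since Kp = g(X)·P^{-2}, P = (g/Kp)^(1/2) = (7.297/0.35)^(1/2) = 4.57 atm.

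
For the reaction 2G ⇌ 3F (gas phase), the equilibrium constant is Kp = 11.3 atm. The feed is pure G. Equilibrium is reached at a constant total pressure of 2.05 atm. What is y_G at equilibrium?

y_G = 0.267

Let X = conversion of G (basis 1 mol G); extent of reaction ξ = 0.5X.
At extent ξ: n_G = 1 − X; n_F = 1.5X.
n_T = Σnᵢ = 1 + 0.5X.
Mole fractions y_i = n_i/n_T; Kp = p_F^3 / (p_G^2) with p_i = y_i·P.
Setting this equal to 11.3 atm and taking the physical root (0 < X < 1) gives X = 0.646.
Then n_G = 0.354, n_T = 1.32, so y_G = 0.267.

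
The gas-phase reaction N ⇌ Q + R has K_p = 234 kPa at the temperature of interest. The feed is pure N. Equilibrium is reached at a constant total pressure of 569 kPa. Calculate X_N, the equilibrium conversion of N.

X = 0.540

Basis: 1 mol N initially; let X = conversion of N. Extent ξ = X.
At extent ξ: n_N = 1 − X; n_Q = X; n_R = X.
Summing: n_T = 1 + X.
With p_i = (n_i/n_T)P, K_p = p_Q p_R / (p_N).
This yields a degree-2 equation in X; solving on (0,1), X = 0.540.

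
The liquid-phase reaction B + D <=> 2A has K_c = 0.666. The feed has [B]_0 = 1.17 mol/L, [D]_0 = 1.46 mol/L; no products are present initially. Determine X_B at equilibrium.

X = 0.323

Let X = conversion of B; extent ξ = 1.17·X mol/L.
Concentrations: [B] = 1.17 − 1.17X; [D] = 1.46 − 1.17X; [A] = 2.34X.
K_c = [A]^2 / ([B] [D]).
Setting equal to 0.666 and solving for X on (0,1) gives X = 0.323.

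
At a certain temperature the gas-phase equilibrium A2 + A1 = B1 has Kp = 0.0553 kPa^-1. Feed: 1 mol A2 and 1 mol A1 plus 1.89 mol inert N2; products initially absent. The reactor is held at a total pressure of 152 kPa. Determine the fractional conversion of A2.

Let X = conversion of A2 (basis 1 mol A2); extent of reaction ξ = X.
Species balance: n_A2 = 1 − X; n_A1 = 1 − X; n_B1 = X; n_I = 1.89 (inert).
Summing: n_T = 3.89 − X.
y_i = n_i/n_T, p_i = y_i·P. Kp = p_B1 / (p_A2 p_A1).
Substituting and setting equal to 0.0553 kPa^-1 gives a polynomial in X; the root in (0,1) is X = 0.537.

X = 0.537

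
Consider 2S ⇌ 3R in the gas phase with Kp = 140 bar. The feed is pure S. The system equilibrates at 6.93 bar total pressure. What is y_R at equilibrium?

y_R = 0.831

Let X = conversion of S (basis 1 mol S); extent of reaction ξ = 0.5X.
Moles: n_S = 1 − X; n_R = 1.5X.
Total moles n_T = 1 + 0.5X.
y_i = n_i/n_T, p_i = y_i·P. Kp = p_R^3 / (p_S^2).
Equating to 140 bar and solving on 0 < X < 1: X = 0.767.
Then n_R = 1.15, n_T = 1.38, so y_R = 0.831.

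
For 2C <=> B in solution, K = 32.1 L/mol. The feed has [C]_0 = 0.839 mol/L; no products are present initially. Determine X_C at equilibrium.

Let X = conversion of C; extent ξ = 0.839X/2 mol/L.
Concentrations: [C] = 0.839 − 0.839X; [B] = 0.419X.
K = [B] / ([C]^2).
Equating to 32.1 L/mol: the physical root is X = 0.873.

X = 0.873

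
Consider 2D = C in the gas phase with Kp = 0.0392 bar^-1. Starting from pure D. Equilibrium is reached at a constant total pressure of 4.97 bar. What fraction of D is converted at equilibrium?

X = 0.250

Basis: 1 mol D initially; let X = conversion of D. Extent ξ = 0.5X.
Mole table: n_D = 1 − X; n_C = 0.5X.
Total moles n_T = 1 − 0.5X.
y_i = n_i/n_T, p_i = y_i·P. Kp = p_C / (p_D^2).
This yields a degree-2 equation in X; solving on (0,1), X = 0.250.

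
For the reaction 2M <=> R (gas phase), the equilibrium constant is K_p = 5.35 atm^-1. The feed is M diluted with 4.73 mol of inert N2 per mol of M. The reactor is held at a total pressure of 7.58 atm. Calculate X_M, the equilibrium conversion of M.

Basis: 1 mol M initially; let X = conversion of M. Extent ξ = 0.5X.
At extent ξ: n_M = 1 − X; n_R = 0.5X; n_I = 4.73 (inert).
n_T = Σnᵢ = 5.73 − 0.5X.
With p_i = (n_i/n_T)P, K_p = p_R / (p_M^2).
This yields a degree-2 equation in X; solving on (0,1), X = 0.774.

X = 0.774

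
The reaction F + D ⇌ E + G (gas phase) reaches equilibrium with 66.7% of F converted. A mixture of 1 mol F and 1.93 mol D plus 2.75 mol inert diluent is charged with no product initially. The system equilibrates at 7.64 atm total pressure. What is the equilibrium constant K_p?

Take 1 mol F as basis and let X be its fractional conversion, so ξ = X.
Mole table: n_F = 1 − X; n_D = 1.93 − X; n_E = X; n_G = X; n_I = 2.75 (inert).
Total moles n_T = 5.68 (Δν = 0, constant).
At X = 0.667: n_F = 0.333, n_D = 1.26, n_E = 0.667, n_G = 0.667, n_T = 5.68.
p_i = (n_i/n_T)·P. K_p = p_E p_G / (p_F p_D) = 1.06.

K_p = 1.06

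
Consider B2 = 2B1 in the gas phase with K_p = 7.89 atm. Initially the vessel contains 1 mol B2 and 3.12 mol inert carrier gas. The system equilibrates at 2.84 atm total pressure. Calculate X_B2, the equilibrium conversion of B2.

Basis: 1 mol B2 initially; let X = conversion of B2. Extent ξ = X.
At extent ξ: n_B2 = 1 − X; n_B1 = 2X; n_I = 3.12 (inert).
n_T = Σnᵢ = 4.12 + X.
Mole fractions y_i = n_i/n_T; K_p = p_B1^2 / (p_B2) with p_i = y_i·P.
Setting this equal to 7.89 atm and taking the physical root (0 < X < 1) gives X = 0.809.

X = 0.809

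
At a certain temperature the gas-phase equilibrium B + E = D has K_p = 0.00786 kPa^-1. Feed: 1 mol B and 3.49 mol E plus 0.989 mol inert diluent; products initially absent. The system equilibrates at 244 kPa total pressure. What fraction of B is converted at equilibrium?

Let X = conversion of B (basis 1 mol B); extent of reaction ξ = X.
At extent ξ: n_B = 1 − X; n_E = 3.49 − X; n_D = X; n_I = 0.989 (inert).
n_T = Σnᵢ = 5.48 − X.
y_i = n_i/n_T, p_i = y_i·P. K_p = p_D / (p_B p_E).
Substituting and setting equal to 0.00786 kPa^-1 gives a polynomial in X; the root in (0,1) is X = 0.534.

X = 0.534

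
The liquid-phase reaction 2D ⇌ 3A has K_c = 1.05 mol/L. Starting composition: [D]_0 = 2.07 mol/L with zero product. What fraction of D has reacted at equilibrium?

X = 0.385

Let X = conversion of D; extent ξ = 2.07X/2 mol/L.
Concentrations: [D] = 2.07 − 2.07X; [A] = 3.1X.
K_c = [A]^3 / ([D]^2).
Solving K_c = 1.05 for X ∈ (0,1): X = 0.385.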